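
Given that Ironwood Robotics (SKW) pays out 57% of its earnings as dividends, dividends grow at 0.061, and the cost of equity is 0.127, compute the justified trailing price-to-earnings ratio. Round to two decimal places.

9.16

Justified trailing P/E = b(1+g)/(r−g) = 0.57×(1+0.061)/(0.127−0.061) = 9.1632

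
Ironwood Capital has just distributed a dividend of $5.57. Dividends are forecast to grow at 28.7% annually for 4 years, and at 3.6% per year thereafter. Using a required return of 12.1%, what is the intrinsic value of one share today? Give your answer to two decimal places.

Two-stage DDM. Project D₁…D_4 at 0.287, terminal growth 0.036, discount at r = 0.121.
D_1 = 7.1686
D_2 = 9.2260
D_3 = 11.8738
D_4 = 15.2816
Terminal value at t=4: TV = D_5/(r−g) = 15.8318/(0.121−0.036) = 186.2560
P₀ = 7.1686/(1+0.121)^1 + 9.2260/(1+0.121)^2 + 11.8738/(1+0.121)^3 + 15.2816/(1+0.121)^4 + 186.2560/(1+0.121)^4 = 149.7899

$149.79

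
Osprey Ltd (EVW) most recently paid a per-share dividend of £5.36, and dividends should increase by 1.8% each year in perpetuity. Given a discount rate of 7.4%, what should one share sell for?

£97.44

Gordon growth model: P₀ = D₁/(r − g). D₁ = 5.36 × (1 + 0.018) = 5.4565.
P₀ = 5.4565 / (0.074 − 0.018) = 5.4565 / 0.056 = 97.4371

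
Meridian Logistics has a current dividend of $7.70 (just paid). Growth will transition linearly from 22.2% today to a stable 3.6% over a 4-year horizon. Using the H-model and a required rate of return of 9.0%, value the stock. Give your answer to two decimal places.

H-model: P₀ = D₀[(1+g_L) + H(g_S−g_L)]/(r−g_L), with H = 4/2 = 2.
P₀ = 7.70 × [(1+0.036) + 2×(0.222−0.036)] / (0.09−0.036)
   = 7.70 × 1.4080 / 0.054 = 200.7704

$200.77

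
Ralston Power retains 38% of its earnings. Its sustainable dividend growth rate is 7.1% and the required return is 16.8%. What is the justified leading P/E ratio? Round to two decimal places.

6.39

Payout ratio b = 1 − 0.38 = 0.62.
Justified leading P/E = b/(r−g) = 0.62/(0.168−0.071) = 6.3918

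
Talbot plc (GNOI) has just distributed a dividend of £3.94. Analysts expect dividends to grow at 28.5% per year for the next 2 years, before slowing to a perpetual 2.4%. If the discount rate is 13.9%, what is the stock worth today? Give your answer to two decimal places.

Two-stage DDM. Project D₁…D_2 at 0.285, terminal growth 0.024, discount at r = 0.139.
D_1 = 5.0629
D_2 = 6.5058
Terminal value at t=2: TV = D_3/(r−g) = 6.6620/(0.139−0.024) = 57.9301
P₀ = 5.0629/(1+0.139)^1 + 6.5058/(1+0.139)^2 + 57.9301/(1+0.139)^2 = 54.1135

£54.11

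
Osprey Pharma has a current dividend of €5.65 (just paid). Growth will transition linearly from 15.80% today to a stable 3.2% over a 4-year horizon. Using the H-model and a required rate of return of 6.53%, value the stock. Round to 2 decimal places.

€217.86

H-model: P₀ = D₀[(1+g_L) + H(g_S−g_L)]/(r−g_L), with H = 4/2 = 2.
P₀ = 5.65 × [(1+0.032) + 2×(0.158−0.032)] / (0.0653−0.032)
   = 5.65 × 1.2840 / 0.0333 = 217.8559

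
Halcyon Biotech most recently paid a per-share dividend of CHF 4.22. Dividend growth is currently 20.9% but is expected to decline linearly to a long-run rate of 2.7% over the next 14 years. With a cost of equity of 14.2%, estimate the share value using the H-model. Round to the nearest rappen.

CHF 84.44

H-model: P₀ = D₀[(1+g_L) + H(g_S−g_L)]/(r−g_L), with H = 14/2 = 7.
P₀ = 4.22 × [(1+0.027) + 7×(0.209−0.027)] / (0.142−0.027)
   = 4.22 × 2.3010 / 0.115 = 84.4367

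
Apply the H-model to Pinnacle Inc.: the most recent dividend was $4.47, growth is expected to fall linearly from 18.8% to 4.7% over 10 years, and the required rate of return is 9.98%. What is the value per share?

$148.32

H-model: P₀ = D₀[(1+g_L) + H(g_S−g_L)]/(r−g_L), with H = 10/2 = 5.
P₀ = 4.47 × [(1+0.047) + 5×(0.188−0.047)] / (0.0998−0.047)
   = 4.47 × 1.7520 / 0.0528 = 148.3227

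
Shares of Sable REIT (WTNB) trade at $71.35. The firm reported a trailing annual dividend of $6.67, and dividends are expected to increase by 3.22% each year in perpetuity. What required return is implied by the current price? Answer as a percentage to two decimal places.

Rearranging the constant-growth DDM: r = D₁/P₀ + g.
D₁ = 6.67 × (1 + 0.0322) = 6.8848.
r = 6.8848 / 71.35 + 0.0322 = 0.09649 + 0.0322 = 0.12869

12.87%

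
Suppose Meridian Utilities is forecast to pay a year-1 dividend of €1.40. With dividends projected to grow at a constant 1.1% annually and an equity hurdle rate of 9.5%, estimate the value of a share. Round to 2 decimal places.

Gordon growth model: P₀ = D₁/(r − g), with D₁ = 1.40 given directly.
P₀ = 1.4000 / (0.095 − 0.011) = 1.4000 / 0.084 = 16.6667

€16.67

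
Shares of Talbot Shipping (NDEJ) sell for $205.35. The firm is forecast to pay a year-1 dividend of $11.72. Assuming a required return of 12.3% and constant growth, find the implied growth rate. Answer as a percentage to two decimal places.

From P₀ = D₁/(r − g), the implied growth is g = r − D₁/P₀.
g = 0.123 − 11.72/205.35 = 0.123 − 0.05707 = 0.06593

6.59%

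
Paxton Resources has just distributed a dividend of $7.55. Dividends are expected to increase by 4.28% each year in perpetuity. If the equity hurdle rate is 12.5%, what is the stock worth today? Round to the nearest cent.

$95.78

Gordon growth model: P₀ = D₁/(r − g). D₁ = 7.55 × (1 + 0.0428) = 7.8731.
P₀ = 7.8731 / (0.125 − 0.0428) = 7.8731 / 0.0822 = 95.7803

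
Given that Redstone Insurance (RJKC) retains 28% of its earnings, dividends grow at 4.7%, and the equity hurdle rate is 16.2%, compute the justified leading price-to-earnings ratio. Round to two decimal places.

Payout ratio b = 1 − 0.28 = 0.72.
Justified leading P/E = b/(r−g) = 0.72/(0.162−0.047) = 6.2609

6.26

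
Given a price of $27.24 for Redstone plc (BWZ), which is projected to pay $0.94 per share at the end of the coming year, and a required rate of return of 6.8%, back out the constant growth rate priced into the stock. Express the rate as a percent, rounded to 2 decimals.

3.35%

From P₀ = D₁/(r − g), the implied growth is g = r − D₁/P₀.
g = 0.068 − 0.94/27.24 = 0.068 − 0.03451 = 0.03349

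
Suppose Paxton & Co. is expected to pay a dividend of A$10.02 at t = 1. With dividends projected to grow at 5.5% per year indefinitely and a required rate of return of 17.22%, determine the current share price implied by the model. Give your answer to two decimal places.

Gordon growth model: P₀ = D₁/(r − g), with D₁ = 10.02 given directly.
P₀ = 10.0200 / (0.1722 − 0.055) = 10.0200 / 0.1172 = 85.4949

A$85.49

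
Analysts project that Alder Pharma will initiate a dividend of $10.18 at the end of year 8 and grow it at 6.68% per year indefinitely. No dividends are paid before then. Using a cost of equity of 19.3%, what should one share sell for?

$23.45

Deferred-dividend DDM. At t=7 the remaining stream is a growing perpetuity with first payment D_8 = 10.18.
V_7 = D_8/(r−g) = 10.18/(0.193−0.0668) = 80.6656
P₀ = V_7/(1+r)^7 = 80.6656/(1+0.193)^7 = 23.4534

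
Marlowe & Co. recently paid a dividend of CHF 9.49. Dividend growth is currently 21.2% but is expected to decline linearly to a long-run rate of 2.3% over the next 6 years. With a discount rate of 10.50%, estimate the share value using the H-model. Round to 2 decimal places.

CHF 184.01

H-model: P₀ = D₀[(1+g_L) + H(g_S−g_L)]/(r−g_L), with H = 6/2 = 3.
P₀ = 9.49 × [(1+0.023) + 3×(0.212−0.023)] / (0.105−0.023)
   = 9.49 × 1.5900 / 0.082 = 184.0134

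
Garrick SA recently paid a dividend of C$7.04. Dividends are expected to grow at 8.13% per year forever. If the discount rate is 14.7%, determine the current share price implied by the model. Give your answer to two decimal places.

Gordon growth model: P₀ = D₁/(r − g). D₁ = 7.04 × (1 + 0.0813) = 7.6124.
P₀ = 7.6124 / (0.147 − 0.0813) = 7.6124 / 0.0657 = 115.8653

C$115.87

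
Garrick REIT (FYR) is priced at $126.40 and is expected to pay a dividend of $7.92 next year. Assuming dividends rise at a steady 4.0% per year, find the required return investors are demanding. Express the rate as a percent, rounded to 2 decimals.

10.27%

Rearranging the constant-growth DDM: r = D₁/P₀ + g.
r = 7.9200 / 126.40 + 0.04 = 0.06266 + 0.04 = 0.10266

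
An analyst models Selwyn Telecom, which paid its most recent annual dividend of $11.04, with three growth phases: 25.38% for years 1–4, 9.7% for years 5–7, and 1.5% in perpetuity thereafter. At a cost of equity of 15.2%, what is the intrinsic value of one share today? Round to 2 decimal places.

Three-stage DDM. Project D₁…D_7; terminal Gordon value at t=7 with g = 0.015; discount at r = 0.152.
D_1 = 13.8420
D_2 = 17.3550
D_3 = 21.7597
D_4 = 27.2824
D_5 = 29.9288
D_6 = 32.8319
D_7 = 36.0165
TV_7 = 36.5568/(0.152−0.015) = 266.8379
P₀ = Σ Dₜ/(1+r)ᵗ + TV_7/(1+r)^7 = 196.0925

$196.09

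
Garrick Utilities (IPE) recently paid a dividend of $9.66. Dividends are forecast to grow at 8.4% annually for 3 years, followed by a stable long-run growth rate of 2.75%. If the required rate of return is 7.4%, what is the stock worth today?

Two-stage DDM. Project D₁…D_3 at 0.084, terminal growth 0.0275, discount at r = 0.074.
D_1 = 10.4714
D_2 = 11.3510
D_3 = 12.3045
Terminal value at t=3: TV = D_4/(r−g) = 12.6429/(0.074−0.0275) = 271.8904
P₀ = 10.4714/(1+0.074)^1 + 11.3510/(1+0.074)^2 + 12.3045/(1+0.074)^3 + 271.8904/(1+0.074)^3 = 248.9960

$249.00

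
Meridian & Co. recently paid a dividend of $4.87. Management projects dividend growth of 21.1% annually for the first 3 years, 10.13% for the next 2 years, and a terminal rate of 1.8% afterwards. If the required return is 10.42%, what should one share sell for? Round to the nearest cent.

Three-stage DDM. Project D₁…D_5; terminal Gordon value at t=5 with g = 0.018; discount at r = 0.1042.
D_1 = 5.8976
D_2 = 7.1420
D_3 = 8.6489
D_4 = 9.5250
D_5 = 10.4899
TV_5 = 10.6788/(0.1042−0.018) = 123.8834
P₀ = Σ Dₜ/(1+r)ᵗ + TV_5/(1+r)^5 = 105.8907

$105.89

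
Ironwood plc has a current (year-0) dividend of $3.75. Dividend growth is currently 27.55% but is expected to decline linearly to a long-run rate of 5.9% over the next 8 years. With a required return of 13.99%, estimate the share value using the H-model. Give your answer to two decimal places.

$89.23

H-model: P₀ = D₀[(1+g_L) + H(g_S−g_L)]/(r−g_L), with H = 8/2 = 4.
P₀ = 3.75 × [(1+0.059) + 4×(0.2755−0.059)] / (0.1399−0.059)
   = 3.75 × 1.9250 / 0.0809 = 89.2305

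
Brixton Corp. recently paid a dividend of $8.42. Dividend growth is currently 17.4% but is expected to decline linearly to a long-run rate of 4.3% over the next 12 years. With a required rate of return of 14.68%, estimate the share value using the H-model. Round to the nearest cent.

$148.36

H-model: P₀ = D₀[(1+g_L) + H(g_S−g_L)]/(r−g_L), with H = 12/2 = 6.
P₀ = 8.42 × [(1+0.043) + 6×(0.174−0.043)] / (0.1468−0.043)
   = 8.42 × 1.8290 / 0.1038 = 148.3640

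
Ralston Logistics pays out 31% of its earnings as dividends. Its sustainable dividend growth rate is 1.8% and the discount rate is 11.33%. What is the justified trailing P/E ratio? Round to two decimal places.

3.31

Justified trailing P/E = b(1+g)/(r−g) = 0.31×(1+0.018)/(0.1133−0.018) = 3.3114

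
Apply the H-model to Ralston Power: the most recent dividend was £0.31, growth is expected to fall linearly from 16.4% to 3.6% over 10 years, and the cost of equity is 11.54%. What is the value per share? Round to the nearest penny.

H-model: P₀ = D₀[(1+g_L) + H(g_S−g_L)]/(r−g_L), with H = 10/2 = 5.
P₀ = 0.31 × [(1+0.036) + 5×(0.164−0.036)] / (0.1154−0.036)
   = 0.31 × 1.6760 / 0.0794 = 6.5436

£6.54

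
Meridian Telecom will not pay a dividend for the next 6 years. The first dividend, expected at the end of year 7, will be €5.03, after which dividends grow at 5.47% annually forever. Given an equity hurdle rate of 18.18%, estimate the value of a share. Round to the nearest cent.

Deferred-dividend DDM. At t=6 the remaining stream is a growing perpetuity with first payment D_7 = 5.03.
V_6 = D_7/(r−g) = 5.03/(0.1818−0.0547) = 39.5751
P₀ = V_6/(1+r)^6 = 39.5751/(1+0.1818)^6 = 14.5264

€14.53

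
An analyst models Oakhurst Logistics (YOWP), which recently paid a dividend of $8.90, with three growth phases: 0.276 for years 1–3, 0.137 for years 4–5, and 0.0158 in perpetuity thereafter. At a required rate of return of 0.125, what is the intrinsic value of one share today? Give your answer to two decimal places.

$184.31

Three-stage DDM. Project D₁…D_5; terminal Gordon value at t=5 with g = 0.0158; discount at r = 0.125.
D_1 = 11.3564
D_2 = 14.4908
D_3 = 18.4902
D_4 = 21.0234
D_5 = 23.9036
TV_5 = 24.2813/(0.125−0.0158) = 222.3558
P₀ = Σ Dₜ/(1+r)ᵗ + TV_5/(1+r)^5 = 184.3116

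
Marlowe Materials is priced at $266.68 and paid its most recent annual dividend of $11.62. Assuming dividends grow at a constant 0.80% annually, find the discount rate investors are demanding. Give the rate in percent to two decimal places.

Rearranging the constant-growth DDM: r = D₁/P₀ + g.
D₁ = 11.62 × (1 + 0.008) = 11.7130.
r = 11.7130 / 266.68 + 0.008 = 0.04392 + 0.008 = 0.05192

5.19%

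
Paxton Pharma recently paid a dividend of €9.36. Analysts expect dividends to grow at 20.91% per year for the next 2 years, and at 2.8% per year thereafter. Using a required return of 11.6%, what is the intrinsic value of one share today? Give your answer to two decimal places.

€149.47

Two-stage DDM. Project D₁…D_2 at 0.2091, terminal growth 0.028, discount at r = 0.116.
D_1 = 11.3172
D_2 = 13.6836
Terminal value at t=2: TV = D_3/(r−g) = 14.0667/(0.116−0.028) = 159.8493
P₀ = 11.3172/(1+0.116)^1 + 13.6836/(1+0.116)^2 + 159.8493/(1+0.116)^2 = 149.4737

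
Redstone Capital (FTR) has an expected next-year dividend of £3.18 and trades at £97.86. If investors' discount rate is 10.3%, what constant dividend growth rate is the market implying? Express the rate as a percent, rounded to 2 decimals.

7.05%

From P₀ = D₁/(r − g), the implied growth is g = r − D₁/P₀.
g = 0.103 − 3.18/97.86 = 0.103 − 0.03250 = 0.07050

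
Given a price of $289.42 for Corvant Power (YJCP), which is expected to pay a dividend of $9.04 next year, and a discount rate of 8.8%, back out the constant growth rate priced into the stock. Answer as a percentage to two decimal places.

From P₀ = D₁/(r − g), the implied growth is g = r − D₁/P₀.
g = 0.088 − 9.04/289.42 = 0.088 − 0.03123 = 0.05677

5.68%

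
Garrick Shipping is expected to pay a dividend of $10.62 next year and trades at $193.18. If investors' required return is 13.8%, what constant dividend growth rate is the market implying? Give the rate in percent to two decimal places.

From P₀ = D₁/(r − g), the implied growth is g = r − D₁/P₀.
g = 0.138 − 10.62/193.18 = 0.138 − 0.05497 = 0.08303

8.30%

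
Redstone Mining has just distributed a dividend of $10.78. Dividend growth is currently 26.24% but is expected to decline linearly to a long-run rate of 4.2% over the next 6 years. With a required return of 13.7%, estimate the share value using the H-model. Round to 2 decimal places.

$193.27

H-model: P₀ = D₀[(1+g_L) + H(g_S−g_L)]/(r−g_L), with H = 6/2 = 3.
P₀ = 10.78 × [(1+0.042) + 3×(0.2624−0.042)] / (0.137−0.042)
   = 10.78 × 1.7032 / 0.095 = 193.2684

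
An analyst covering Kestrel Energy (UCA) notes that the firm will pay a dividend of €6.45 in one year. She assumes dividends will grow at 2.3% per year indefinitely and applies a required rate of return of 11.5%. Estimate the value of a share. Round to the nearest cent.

€70.11

Gordon growth model: P₀ = D₁/(r − g), with D₁ = 6.45 given directly.
P₀ = 6.4500 / (0.115 − 0.023) = 6.4500 / 0.092 = 70.1087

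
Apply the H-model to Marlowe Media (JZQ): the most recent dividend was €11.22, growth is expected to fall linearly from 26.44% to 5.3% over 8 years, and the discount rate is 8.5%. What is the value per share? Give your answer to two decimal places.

H-model: P₀ = D₀[(1+g_L) + H(g_S−g_L)]/(r−g_L), with H = 8/2 = 4.
P₀ = 11.22 × [(1+0.053) + 4×(0.2644−0.053)] / (0.085−0.053)
   = 11.22 × 1.8986 / 0.032 = 665.6966

€665.70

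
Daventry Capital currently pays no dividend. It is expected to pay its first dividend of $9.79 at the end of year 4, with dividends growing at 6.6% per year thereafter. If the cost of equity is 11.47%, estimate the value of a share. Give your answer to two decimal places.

Deferred-dividend DDM. At t=3 the remaining stream is a growing perpetuity with first payment D_4 = 9.79.
V_3 = D_4/(r−g) = 9.79/(0.1147−0.066) = 201.0267
P₀ = V_3/(1+r)^3 = 201.0267/(1+0.1147)^3 = 145.1375

$145.14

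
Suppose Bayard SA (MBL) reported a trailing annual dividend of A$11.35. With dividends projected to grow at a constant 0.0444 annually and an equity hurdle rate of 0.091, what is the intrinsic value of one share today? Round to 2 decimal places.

Gordon growth model: P₀ = D₁/(r − g). D₁ = 11.35 × (1 + 0.0444) = 11.8539.
P₀ = 11.8539 / (0.091 − 0.0444) = 11.8539 / 0.0466 = 254.3764

A$254.38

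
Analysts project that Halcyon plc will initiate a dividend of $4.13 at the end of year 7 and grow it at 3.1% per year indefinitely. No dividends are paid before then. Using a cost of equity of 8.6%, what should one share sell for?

Deferred-dividend DDM. At t=6 the remaining stream is a growing perpetuity with first payment D_7 = 4.13.
V_6 = D_7/(r−g) = 4.13/(0.086−0.031) = 75.0909
P₀ = V_6/(1+r)^6 = 75.0909/(1+0.086)^6 = 45.7729

$45.77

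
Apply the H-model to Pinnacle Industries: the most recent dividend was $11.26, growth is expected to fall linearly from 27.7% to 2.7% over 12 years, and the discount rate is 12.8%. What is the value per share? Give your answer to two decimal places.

H-model: P₀ = D₀[(1+g_L) + H(g_S−g_L)]/(r−g_L), with H = 12/2 = 6.
P₀ = 11.26 × [(1+0.027) + 6×(0.277−0.027)] / (0.128−0.027)
   = 11.26 × 2.5270 / 0.101 = 281.7230

$281.72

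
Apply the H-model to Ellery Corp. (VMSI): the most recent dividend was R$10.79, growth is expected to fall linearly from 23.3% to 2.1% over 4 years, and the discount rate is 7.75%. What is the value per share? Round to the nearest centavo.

R$275.96

H-model: P₀ = D₀[(1+g_L) + H(g_S−g_L)]/(r−g_L), with H = 4/2 = 2.
P₀ = 10.79 × [(1+0.021) + 2×(0.233−0.021)] / (0.0775−0.021)
   = 10.79 × 1.4450 / 0.0565 = 275.9566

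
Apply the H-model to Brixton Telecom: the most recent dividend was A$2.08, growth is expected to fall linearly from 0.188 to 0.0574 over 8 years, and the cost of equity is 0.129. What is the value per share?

A$45.89

H-model: P₀ = D₀[(1+g_L) + H(g_S−g_L)]/(r−g_L), with H = 8/2 = 4.
P₀ = 2.08 × [(1+0.0574) + 4×(0.188−0.0574)] / (0.129−0.0574)
   = 2.08 × 1.5798 / 0.0716 = 45.8936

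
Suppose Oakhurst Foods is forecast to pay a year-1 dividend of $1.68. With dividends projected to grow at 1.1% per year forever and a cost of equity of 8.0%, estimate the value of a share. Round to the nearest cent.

Gordon growth model: P₀ = D₁/(r − g), with D₁ = 1.68 given directly.
P₀ = 1.6800 / (0.08 − 0.011) = 1.6800 / 0.069 = 24.3478

$24.35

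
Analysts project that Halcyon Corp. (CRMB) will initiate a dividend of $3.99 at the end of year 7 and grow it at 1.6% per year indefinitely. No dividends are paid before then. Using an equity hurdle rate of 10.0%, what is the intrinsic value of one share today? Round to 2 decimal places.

Deferred-dividend DDM. At t=6 the remaining stream is a growing perpetuity with first payment D_7 = 3.99.
V_6 = D_7/(r−g) = 3.99/(0.1−0.016) = 47.5000
P₀ = V_6/(1+r)^6 = 47.5000/(1+0.1)^6 = 26.8125

$26.81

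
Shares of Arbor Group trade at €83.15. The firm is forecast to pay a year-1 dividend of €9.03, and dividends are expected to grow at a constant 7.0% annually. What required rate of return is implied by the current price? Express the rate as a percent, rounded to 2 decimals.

17.86%

Rearranging the constant-growth DDM: r = D₁/P₀ + g.
r = 9.0300 / 83.15 + 0.07 = 0.10860 + 0.07 = 0.17860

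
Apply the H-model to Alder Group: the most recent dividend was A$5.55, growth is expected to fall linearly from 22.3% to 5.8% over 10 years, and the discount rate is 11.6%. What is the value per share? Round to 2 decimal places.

A$180.18

H-model: P₀ = D₀[(1+g_L) + H(g_S−g_L)]/(r−g_L), with H = 10/2 = 5.
P₀ = 5.55 × [(1+0.058) + 5×(0.223−0.058)] / (0.116−0.058)
   = 5.55 × 1.8830 / 0.058 = 180.1836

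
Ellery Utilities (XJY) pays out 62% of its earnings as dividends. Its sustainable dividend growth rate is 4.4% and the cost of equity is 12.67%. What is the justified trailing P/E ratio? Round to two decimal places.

Justified trailing P/E = b(1+g)/(r−g) = 0.62×(1+0.044)/(0.1267−0.044) = 7.8268

7.83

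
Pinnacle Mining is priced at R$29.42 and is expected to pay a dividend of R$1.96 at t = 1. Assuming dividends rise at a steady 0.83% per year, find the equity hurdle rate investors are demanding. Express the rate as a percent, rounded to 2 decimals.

7.49%

Rearranging the constant-growth DDM: r = D₁/P₀ + g.
r = 1.9600 / 29.42 + 0.0083 = 0.06662 + 0.0083 = 0.07492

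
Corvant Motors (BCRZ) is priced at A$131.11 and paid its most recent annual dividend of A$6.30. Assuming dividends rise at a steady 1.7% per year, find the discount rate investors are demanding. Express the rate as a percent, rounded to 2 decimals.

Rearranging the constant-growth DDM: r = D₁/P₀ + g.
D₁ = 6.30 × (1 + 0.017) = 6.4071.
r = 6.4071 / 131.11 + 0.017 = 0.04887 + 0.017 = 0.06587

6.59%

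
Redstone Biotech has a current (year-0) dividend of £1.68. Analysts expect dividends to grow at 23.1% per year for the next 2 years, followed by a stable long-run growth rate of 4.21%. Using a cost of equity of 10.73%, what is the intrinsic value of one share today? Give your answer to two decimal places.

Two-stage DDM. Project D₁…D_2 at 0.231, terminal growth 0.0421, discount at r = 0.1073.
D_1 = 2.0681
D_2 = 2.5458
Terminal value at t=2: TV = D_3/(r−g) = 2.6530/(0.1073−0.0421) = 40.6900
P₀ = 2.0681/(1+0.1073)^1 + 2.5458/(1+0.1073)^2 + 40.6900/(1+0.1073)^2 = 37.1301

£37.13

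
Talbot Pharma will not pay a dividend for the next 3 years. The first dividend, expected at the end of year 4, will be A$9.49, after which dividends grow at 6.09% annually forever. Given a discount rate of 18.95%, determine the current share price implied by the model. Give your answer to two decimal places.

A$43.85

Deferred-dividend DDM. At t=3 the remaining stream is a growing perpetuity with first payment D_4 = 9.49.
V_3 = D_4/(r−g) = 9.49/(0.1895−0.0609) = 73.7947
P₀ = V_3/(1+r)^3 = 73.7947/(1+0.1895)^3 = 43.8462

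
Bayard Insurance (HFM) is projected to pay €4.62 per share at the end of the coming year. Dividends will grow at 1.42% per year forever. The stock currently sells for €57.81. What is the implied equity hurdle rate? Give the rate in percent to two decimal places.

Rearranging the constant-growth DDM: r = D₁/P₀ + g.
r = 4.6200 / 57.81 + 0.0142 = 0.07992 + 0.0142 = 0.09412

9.41%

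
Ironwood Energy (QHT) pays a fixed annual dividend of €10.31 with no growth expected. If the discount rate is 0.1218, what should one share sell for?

€84.65

Zero-growth DDM (perpetuity): P₀ = D/r = 10.31 / 0.1218 = 84.6470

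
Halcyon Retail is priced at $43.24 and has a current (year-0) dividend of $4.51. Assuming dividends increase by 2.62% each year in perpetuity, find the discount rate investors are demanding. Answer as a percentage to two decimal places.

13.32%

Rearranging the constant-growth DDM: r = D₁/P₀ + g.
D₁ = 4.51 × (1 + 0.0262) = 4.6282.
r = 4.6282 / 43.24 + 0.0262 = 0.10703 + 0.0262 = 0.13323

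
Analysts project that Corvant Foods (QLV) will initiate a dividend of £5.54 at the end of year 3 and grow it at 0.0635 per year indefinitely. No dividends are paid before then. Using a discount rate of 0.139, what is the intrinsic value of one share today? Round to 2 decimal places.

£56.56

Deferred-dividend DDM. At t=2 the remaining stream is a growing perpetuity with first payment D_3 = 5.54.
V_2 = D_3/(r−g) = 5.54/(0.139−0.0635) = 73.3775
P₀ = V_2/(1+r)^2 = 73.3775/(1+0.139)^2 = 56.5608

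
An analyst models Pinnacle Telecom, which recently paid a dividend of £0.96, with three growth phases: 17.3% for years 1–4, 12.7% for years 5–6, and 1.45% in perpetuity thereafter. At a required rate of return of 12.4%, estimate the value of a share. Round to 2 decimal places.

Three-stage DDM. Project D₁…D_6; terminal Gordon value at t=6 with g = 0.0145; discount at r = 0.124.
D_1 = 1.1261
D_2 = 1.3209
D_3 = 1.5494
D_4 = 1.8175
D_5 = 2.0483
D_6 = 2.3084
TV_6 = 2.3419/(0.124−0.0145) = 21.3870
P₀ = Σ Dₜ/(1+r)ᵗ + TV_6/(1+r)^6 = 17.1696

£17.17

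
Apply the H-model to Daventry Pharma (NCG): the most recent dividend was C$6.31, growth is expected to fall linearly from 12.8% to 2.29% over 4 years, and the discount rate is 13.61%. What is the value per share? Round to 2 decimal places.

C$68.74

H-model: P₀ = D₀[(1+g_L) + H(g_S−g_L)]/(r−g_L), with H = 4/2 = 2.
P₀ = 6.31 × [(1+0.0229) + 2×(0.128−0.0229)] / (0.1361−0.0229)
   = 6.31 × 1.2331 / 0.1132 = 68.7355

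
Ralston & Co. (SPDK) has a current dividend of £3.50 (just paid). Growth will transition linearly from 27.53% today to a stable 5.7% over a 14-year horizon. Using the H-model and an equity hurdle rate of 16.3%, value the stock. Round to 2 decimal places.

H-model: P₀ = D₀[(1+g_L) + H(g_S−g_L)]/(r−g_L), with H = 14/2 = 7.
P₀ = 3.50 × [(1+0.057) + 7×(0.2753−0.057)] / (0.163−0.057)
   = 3.50 × 2.5851 / 0.106 = 85.3571

£85.36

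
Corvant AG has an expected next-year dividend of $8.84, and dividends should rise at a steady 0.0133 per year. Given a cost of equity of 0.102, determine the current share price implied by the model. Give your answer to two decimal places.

Gordon growth model: P₀ = D₁/(r − g), with D₁ = 8.84 given directly.
P₀ = 8.8400 / (0.102 − 0.0133) = 8.8400 / 0.0887 = 99.6618

$99.66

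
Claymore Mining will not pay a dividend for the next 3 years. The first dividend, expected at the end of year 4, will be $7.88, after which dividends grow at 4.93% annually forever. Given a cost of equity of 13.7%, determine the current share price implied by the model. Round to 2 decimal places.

$61.13

Deferred-dividend DDM. At t=3 the remaining stream is a growing perpetuity with first payment D_4 = 7.88.
V_3 = D_4/(r−g) = 7.88/(0.137−0.0493) = 89.8518
P₀ = V_3/(1+r)^3 = 89.8518/(1+0.137)^3 = 61.1287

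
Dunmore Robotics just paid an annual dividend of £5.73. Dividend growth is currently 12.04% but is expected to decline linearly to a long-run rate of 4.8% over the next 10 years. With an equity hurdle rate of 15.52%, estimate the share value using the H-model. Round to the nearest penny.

H-model: P₀ = D₀[(1+g_L) + H(g_S−g_L)]/(r−g_L), with H = 10/2 = 5.
P₀ = 5.73 × [(1+0.048) + 5×(0.1204−0.048)] / (0.1552−0.048)
   = 5.73 × 1.4100 / 0.1072 = 75.3666

£75.37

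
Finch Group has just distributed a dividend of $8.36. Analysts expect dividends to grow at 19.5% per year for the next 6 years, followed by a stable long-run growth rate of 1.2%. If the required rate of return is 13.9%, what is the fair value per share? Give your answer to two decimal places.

$148.38

Two-stage DDM. Project D₁…D_6 at 0.195, terminal growth 0.012, discount at r = 0.139.
D_1 = 9.9902
D_2 = 11.9383
D_3 = 14.2663
D_4 = 17.0482
D_5 = 20.3726
D_6 = 24.3452
Terminal value at t=6: TV = D_7/(r−g) = 24.6374/(0.139−0.012) = 193.9950
P₀ = 9.9902/(1+0.139)^1 + 11.9383/(1+0.139)^2 + 14.2663/(1+0.139)^3 + 17.0482/(1+0.139)^4 + 20.3726/(1+0.139)^5 + 24.3452/(1+0.139)^6 + 193.9950/(1+0.139)^6 = 148.3828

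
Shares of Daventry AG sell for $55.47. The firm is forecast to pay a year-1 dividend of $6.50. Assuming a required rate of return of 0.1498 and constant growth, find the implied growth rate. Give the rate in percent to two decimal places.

From P₀ = D₁/(r − g), the implied growth is g = r − D₁/P₀.
g = 0.1498 − 6.50/55.47 = 0.1498 − 0.11718 = 0.03262

3.26%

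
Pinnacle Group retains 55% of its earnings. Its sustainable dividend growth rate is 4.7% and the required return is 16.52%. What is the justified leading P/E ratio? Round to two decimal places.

3.81

Payout ratio b = 1 − 0.55 = 0.45.
Justified leading P/E = b/(r−g) = 0.45/(0.1652−0.047) = 3.8071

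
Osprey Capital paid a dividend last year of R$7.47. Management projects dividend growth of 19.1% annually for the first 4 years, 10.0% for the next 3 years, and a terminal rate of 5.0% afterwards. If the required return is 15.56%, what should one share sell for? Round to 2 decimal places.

Three-stage DDM. Project D₁…D_7; terminal Gordon value at t=7 with g = 0.05; discount at r = 0.1556.
D_1 = 8.8968
D_2 = 10.5961
D_3 = 12.6199
D_4 = 15.0303
D_5 = 16.5333
D_6 = 18.1867
D_7 = 20.0053
TV_7 = 21.0056/(0.1556−0.05) = 198.9166
P₀ = Σ Dₜ/(1+r)ᵗ + TV_7/(1+r)^7 = 127.4483

R$127.45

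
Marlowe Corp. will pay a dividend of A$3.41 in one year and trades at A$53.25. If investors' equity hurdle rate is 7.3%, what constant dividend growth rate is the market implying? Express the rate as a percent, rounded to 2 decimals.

0.90%

From P₀ = D₁/(r − g), the implied growth is g = r − D₁/P₀.
g = 0.073 − 3.41/53.25 = 0.073 − 0.06404 = 0.00896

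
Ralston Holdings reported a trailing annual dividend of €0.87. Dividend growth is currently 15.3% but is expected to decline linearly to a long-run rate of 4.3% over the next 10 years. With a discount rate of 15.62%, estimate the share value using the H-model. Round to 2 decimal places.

H-model: P₀ = D₀[(1+g_L) + H(g_S−g_L)]/(r−g_L), with H = 10/2 = 5.
P₀ = 0.87 × [(1+0.043) + 5×(0.153−0.043)] / (0.1562−0.043)
   = 0.87 × 1.5930 / 0.1132 = 12.2430

€12.24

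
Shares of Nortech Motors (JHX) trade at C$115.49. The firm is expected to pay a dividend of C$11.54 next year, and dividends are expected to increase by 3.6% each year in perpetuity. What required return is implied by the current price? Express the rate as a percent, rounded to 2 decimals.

13.59%

Rearranging the constant-growth DDM: r = D₁/P₀ + g.
r = 11.5400 / 115.49 + 0.036 = 0.09992 + 0.036 = 0.13592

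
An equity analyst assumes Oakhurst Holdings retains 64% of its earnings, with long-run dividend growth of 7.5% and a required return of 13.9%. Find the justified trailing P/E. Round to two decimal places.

Payout ratio b = 1 − 0.64 = 0.36.
Justified trailing P/E = b(1+g)/(r−g) = 0.36×(1+0.075)/(0.139−0.075) = 6.0469

6.05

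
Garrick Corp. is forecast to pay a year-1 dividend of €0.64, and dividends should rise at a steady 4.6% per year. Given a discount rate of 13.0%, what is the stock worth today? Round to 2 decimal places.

Gordon growth model: P₀ = D₁/(r − g), with D₁ = 0.64 given directly.
P₀ = 0.6400 / (0.13 − 0.046) = 0.6400 / 0.084 = 7.6190

€7.62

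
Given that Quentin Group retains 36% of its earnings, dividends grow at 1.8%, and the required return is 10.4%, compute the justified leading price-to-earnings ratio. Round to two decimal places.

7.44

Payout ratio b = 1 − 0.36 = 0.64.
Justified leading P/E = b/(r−g) = 0.64/(0.104−0.018) = 7.4419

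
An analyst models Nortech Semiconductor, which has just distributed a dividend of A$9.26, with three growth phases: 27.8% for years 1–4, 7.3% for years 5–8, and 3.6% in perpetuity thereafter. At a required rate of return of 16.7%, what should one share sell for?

Three-stage DDM. Project D₁…D_8; terminal Gordon value at t=8 with g = 0.036; discount at r = 0.167.
D_1 = 11.8343
D_2 = 15.1242
D_3 = 19.3287
D_4 = 24.7021
D_5 = 26.5054
D_6 = 28.4403
D_7 = 30.5164
D_8 = 32.7441
TV_8 = 33.9229/(0.167−0.036) = 258.9535
P₀ = Σ Dₜ/(1+r)ᵗ + TV_8/(1+r)^8 = 165.3774

A$165.38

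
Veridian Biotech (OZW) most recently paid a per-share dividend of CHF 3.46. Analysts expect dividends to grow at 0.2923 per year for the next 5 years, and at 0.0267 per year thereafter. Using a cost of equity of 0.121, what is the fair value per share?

CHF 103.74

Two-stage DDM. Project D₁…D_5 at 0.2923, terminal growth 0.0267, discount at r = 0.121.
D_1 = 4.4714
D_2 = 5.7783
D_3 = 7.4673
D_4 = 9.6500
D_5 = 12.4708
Terminal value at t=5: TV = D_6/(r−g) = 12.8037/(0.121−0.0267) = 135.7765
P₀ = 4.4714/(1+0.121)^1 + 5.7783/(1+0.121)^2 + 7.4673/(1+0.121)^3 + 9.6500/(1+0.121)^4 + 12.4708/(1+0.121)^5 + 135.7765/(1+0.121)^5 = 103.7437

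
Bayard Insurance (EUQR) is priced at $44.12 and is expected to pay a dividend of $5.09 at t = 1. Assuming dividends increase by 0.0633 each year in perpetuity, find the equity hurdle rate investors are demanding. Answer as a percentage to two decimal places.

Rearranging the constant-growth DDM: r = D₁/P₀ + g.
r = 5.0900 / 44.12 + 0.0633 = 0.11537 + 0.0633 = 0.17867

17.87%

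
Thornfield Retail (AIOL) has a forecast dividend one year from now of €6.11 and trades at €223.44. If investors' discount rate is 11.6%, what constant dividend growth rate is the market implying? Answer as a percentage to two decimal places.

From P₀ = D₁/(r − g), the implied growth is g = r − D₁/P₀.
g = 0.116 − 6.11/223.44 = 0.116 − 0.02735 = 0.08865

8.87%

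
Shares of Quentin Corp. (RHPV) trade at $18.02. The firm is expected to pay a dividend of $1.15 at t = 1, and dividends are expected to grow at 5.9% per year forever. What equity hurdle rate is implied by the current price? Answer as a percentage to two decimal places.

12.28%

Rearranging the constant-growth DDM: r = D₁/P₀ + g.
r = 1.1500 / 18.02 + 0.059 = 0.06382 + 0.059 = 0.12282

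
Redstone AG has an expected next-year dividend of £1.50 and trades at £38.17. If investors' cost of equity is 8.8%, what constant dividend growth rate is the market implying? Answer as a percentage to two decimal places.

4.87%

From P₀ = D₁/(r − g), the implied growth is g = r − D₁/P₀.
g = 0.088 − 1.50/38.17 = 0.088 − 0.03930 = 0.04870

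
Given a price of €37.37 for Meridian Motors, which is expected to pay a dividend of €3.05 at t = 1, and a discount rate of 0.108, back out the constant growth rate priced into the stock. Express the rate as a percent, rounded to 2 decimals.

From P₀ = D₁/(r − g), the implied growth is g = r − D₁/P₀.
g = 0.108 − 3.05/37.37 = 0.108 − 0.08162 = 0.02638

2.64%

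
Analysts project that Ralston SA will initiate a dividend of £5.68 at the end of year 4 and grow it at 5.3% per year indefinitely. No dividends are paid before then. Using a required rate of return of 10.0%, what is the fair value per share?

Deferred-dividend DDM. At t=3 the remaining stream is a growing perpetuity with first payment D_4 = 5.68.
V_3 = D_4/(r−g) = 5.68/(0.1−0.053) = 120.8511
P₀ = V_3/(1+r)^3 = 120.8511/(1+0.1)^3 = 90.7972

£90.80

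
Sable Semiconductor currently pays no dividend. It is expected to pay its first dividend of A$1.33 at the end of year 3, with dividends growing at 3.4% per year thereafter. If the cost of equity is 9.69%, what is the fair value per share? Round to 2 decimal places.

Deferred-dividend DDM. At t=2 the remaining stream is a growing perpetuity with first payment D_3 = 1.33.
V_2 = D_3/(r−g) = 1.33/(0.0969−0.034) = 21.1447
P₀ = V_2/(1+r)^2 = 21.1447/(1+0.0969)^2 = 17.5739

A$17.57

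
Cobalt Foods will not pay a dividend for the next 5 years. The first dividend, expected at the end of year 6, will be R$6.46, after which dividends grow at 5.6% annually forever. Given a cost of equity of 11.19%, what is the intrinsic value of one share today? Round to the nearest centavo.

R$68.00

Deferred-dividend DDM. At t=5 the remaining stream is a growing perpetuity with first payment D_6 = 6.46.
V_5 = D_6/(r−g) = 6.46/(0.1119−0.056) = 115.5635
P₀ = V_5/(1+r)^5 = 115.5635/(1+0.1119)^5 = 67.9974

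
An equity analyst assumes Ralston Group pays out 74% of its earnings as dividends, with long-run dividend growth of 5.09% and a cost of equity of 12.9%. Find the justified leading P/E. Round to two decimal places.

Justified leading P/E = b/(r−g) = 0.74/(0.129−0.0509) = 9.4750

9.48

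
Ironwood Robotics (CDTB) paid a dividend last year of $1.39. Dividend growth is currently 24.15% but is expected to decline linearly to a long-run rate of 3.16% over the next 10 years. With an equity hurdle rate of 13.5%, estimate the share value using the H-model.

H-model: P₀ = D₀[(1+g_L) + H(g_S−g_L)]/(r−g_L), with H = 10/2 = 5.
P₀ = 1.39 × [(1+0.0316) + 5×(0.2415−0.0316)] / (0.135−0.0316)
   = 1.39 × 2.0811 / 0.1034 = 27.9761

$27.98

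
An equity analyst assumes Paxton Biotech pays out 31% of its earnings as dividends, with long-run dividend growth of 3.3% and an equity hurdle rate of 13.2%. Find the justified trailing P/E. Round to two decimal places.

3.23

Justified trailing P/E = b(1+g)/(r−g) = 0.31×(1+0.033)/(0.132−0.033) = 3.2346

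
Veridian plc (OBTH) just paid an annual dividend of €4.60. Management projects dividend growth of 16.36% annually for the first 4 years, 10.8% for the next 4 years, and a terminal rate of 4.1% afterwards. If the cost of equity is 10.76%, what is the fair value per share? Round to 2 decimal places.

Three-stage DDM. Project D₁…D_8; terminal Gordon value at t=8 with g = 0.041; discount at r = 0.1076.
D_1 = 5.3526
D_2 = 6.2282
D_3 = 7.2472
D_4 = 8.4328
D_5 = 9.3436
D_6 = 10.3527
D_7 = 11.4708
D_8 = 12.7096
TV_8 = 13.2307/(0.1076−0.041) = 198.6590
P₀ = Σ Dₜ/(1+r)ᵗ + TV_8/(1+r)^8 = 130.9887

€130.99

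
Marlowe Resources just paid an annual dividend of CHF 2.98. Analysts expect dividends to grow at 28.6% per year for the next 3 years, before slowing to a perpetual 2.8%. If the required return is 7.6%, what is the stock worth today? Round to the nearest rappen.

CHF 121.86

Two-stage DDM. Project D₁…D_3 at 0.286, terminal growth 0.028, discount at r = 0.076.
D_1 = 3.8323
D_2 = 4.9283
D_3 = 6.3378
Terminal value at t=3: TV = D_4/(r−g) = 6.5153/(0.076−0.028) = 135.7347
P₀ = 3.8323/(1+0.076)^1 + 4.9283/(1+0.076)^2 + 6.3378/(1+0.076)^3 + 135.7347/(1+0.076)^3 = 121.8626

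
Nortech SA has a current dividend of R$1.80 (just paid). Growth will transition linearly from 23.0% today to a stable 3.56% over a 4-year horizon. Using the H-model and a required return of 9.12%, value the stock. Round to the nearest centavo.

H-model: P₀ = D₀[(1+g_L) + H(g_S−g_L)]/(r−g_L), with H = 4/2 = 2.
P₀ = 1.80 × [(1+0.0356) + 2×(0.23−0.0356)] / (0.0912−0.0356)
   = 1.80 × 1.4244 / 0.0556 = 46.1137

R$46.11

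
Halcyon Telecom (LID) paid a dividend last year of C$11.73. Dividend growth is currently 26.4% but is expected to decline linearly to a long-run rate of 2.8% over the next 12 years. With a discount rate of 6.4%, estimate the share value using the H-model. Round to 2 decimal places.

C$796.34

H-model: P₀ = D₀[(1+g_L) + H(g_S−g_L)]/(r−g_L), with H = 12/2 = 6.
P₀ = 11.73 × [(1+0.028) + 6×(0.264−0.028)] / (0.064−0.028)
   = 11.73 × 2.4440 / 0.036 = 796.3367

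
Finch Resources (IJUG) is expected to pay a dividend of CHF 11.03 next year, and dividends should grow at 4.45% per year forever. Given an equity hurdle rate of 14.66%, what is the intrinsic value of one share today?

CHF 108.03

Gordon growth model: P₀ = D₁/(r − g), with D₁ = 11.03 given directly.
P₀ = 11.0300 / (0.1466 − 0.0445) = 11.0300 / 0.1021 = 108.0313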